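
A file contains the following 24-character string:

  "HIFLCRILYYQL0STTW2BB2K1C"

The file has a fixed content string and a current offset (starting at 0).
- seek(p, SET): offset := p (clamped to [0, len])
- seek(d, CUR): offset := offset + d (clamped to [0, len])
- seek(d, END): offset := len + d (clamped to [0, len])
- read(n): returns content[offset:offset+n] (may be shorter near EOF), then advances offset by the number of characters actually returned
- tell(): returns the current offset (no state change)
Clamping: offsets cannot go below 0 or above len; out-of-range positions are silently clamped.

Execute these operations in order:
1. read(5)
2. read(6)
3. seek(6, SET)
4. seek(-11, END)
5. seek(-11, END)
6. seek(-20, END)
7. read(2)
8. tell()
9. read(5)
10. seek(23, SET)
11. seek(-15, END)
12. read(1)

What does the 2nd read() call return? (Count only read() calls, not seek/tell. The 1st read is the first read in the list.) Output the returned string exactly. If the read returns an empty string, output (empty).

Answer: RILYYQ

Derivation:
After 1 (read(5)): returned 'HIFLC', offset=5
After 2 (read(6)): returned 'RILYYQ', offset=11
After 3 (seek(6, SET)): offset=6
After 4 (seek(-11, END)): offset=13
After 5 (seek(-11, END)): offset=13
After 6 (seek(-20, END)): offset=4
After 7 (read(2)): returned 'CR', offset=6
After 8 (tell()): offset=6
After 9 (read(5)): returned 'ILYYQ', offset=11
After 10 (seek(23, SET)): offset=23
After 11 (seek(-15, END)): offset=9
After 12 (read(1)): returned 'Y', offset=10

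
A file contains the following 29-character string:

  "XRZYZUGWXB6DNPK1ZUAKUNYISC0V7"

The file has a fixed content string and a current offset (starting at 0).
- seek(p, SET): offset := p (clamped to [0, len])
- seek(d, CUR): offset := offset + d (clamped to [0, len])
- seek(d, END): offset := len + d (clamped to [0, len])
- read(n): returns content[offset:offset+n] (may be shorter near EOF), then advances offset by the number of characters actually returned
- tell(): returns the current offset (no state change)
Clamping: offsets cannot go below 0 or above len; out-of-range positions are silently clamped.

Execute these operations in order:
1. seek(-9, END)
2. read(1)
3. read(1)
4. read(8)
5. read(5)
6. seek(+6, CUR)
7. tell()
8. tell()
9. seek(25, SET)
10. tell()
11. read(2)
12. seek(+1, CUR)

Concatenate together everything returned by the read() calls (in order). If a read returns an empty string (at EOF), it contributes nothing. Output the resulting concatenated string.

After 1 (seek(-9, END)): offset=20
After 2 (read(1)): returned 'U', offset=21
After 3 (read(1)): returned 'N', offset=22
After 4 (read(8)): returned 'YISC0V7', offset=29
After 5 (read(5)): returned '', offset=29
After 6 (seek(+6, CUR)): offset=29
After 7 (tell()): offset=29
After 8 (tell()): offset=29
After 9 (seek(25, SET)): offset=25
After 10 (tell()): offset=25
After 11 (read(2)): returned 'C0', offset=27
After 12 (seek(+1, CUR)): offset=28

Answer: UNYISC0V7C0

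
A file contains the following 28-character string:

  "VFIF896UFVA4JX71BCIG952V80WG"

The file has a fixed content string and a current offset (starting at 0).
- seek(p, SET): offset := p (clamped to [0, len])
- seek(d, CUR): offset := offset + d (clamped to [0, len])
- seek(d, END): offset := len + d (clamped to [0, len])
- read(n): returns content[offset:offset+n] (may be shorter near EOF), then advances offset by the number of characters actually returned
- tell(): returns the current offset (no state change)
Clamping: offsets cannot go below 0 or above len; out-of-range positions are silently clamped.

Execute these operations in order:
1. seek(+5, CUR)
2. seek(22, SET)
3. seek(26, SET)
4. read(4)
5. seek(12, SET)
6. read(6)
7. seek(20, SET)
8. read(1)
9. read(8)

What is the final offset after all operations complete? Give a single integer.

Answer: 28

Derivation:
After 1 (seek(+5, CUR)): offset=5
After 2 (seek(22, SET)): offset=22
After 3 (seek(26, SET)): offset=26
After 4 (read(4)): returned 'WG', offset=28
After 5 (seek(12, SET)): offset=12
After 6 (read(6)): returned 'JX71BC', offset=18
After 7 (seek(20, SET)): offset=20
After 8 (read(1)): returned '9', offset=21
After 9 (read(8)): returned '52V80WG', offset=28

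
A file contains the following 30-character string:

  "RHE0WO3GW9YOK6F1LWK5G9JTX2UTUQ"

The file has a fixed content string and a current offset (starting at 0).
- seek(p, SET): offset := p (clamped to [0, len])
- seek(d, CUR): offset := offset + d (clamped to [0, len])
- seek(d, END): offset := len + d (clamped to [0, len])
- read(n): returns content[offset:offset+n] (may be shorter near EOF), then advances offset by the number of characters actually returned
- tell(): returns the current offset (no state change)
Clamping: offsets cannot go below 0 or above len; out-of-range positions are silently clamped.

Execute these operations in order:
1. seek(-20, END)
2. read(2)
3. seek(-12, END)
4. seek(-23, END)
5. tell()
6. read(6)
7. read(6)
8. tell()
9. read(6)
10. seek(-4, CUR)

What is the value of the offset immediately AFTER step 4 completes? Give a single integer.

Answer: 7

Derivation:
After 1 (seek(-20, END)): offset=10
After 2 (read(2)): returned 'YO', offset=12
After 3 (seek(-12, END)): offset=18
After 4 (seek(-23, END)): offset=7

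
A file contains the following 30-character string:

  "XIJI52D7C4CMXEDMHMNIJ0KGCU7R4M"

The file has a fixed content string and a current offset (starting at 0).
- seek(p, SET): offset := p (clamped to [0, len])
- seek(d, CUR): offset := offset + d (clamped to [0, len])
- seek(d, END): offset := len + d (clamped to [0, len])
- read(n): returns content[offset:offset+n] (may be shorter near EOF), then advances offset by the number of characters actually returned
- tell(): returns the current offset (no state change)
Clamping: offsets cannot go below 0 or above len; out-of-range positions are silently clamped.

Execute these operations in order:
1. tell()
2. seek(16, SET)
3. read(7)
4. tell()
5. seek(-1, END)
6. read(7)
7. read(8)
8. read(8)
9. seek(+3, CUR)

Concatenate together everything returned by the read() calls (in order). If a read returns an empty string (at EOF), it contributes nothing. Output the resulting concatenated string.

After 1 (tell()): offset=0
After 2 (seek(16, SET)): offset=16
After 3 (read(7)): returned 'HMNIJ0K', offset=23
After 4 (tell()): offset=23
After 5 (seek(-1, END)): offset=29
After 6 (read(7)): returned 'M', offset=30
After 7 (read(8)): returned '', offset=30
After 8 (read(8)): returned '', offset=30
After 9 (seek(+3, CUR)): offset=30

Answer: HMNIJ0KM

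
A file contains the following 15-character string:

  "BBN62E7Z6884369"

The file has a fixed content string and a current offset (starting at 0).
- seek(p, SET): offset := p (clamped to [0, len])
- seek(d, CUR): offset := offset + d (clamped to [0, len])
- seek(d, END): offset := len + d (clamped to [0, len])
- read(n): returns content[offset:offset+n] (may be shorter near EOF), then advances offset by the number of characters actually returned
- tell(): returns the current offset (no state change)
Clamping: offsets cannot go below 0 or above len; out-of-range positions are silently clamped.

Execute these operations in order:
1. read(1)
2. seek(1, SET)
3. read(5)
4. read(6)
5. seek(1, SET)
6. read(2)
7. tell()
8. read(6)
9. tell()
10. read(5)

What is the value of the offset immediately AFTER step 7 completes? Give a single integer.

Answer: 3

Derivation:
After 1 (read(1)): returned 'B', offset=1
After 2 (seek(1, SET)): offset=1
After 3 (read(5)): returned 'BN62E', offset=6
After 4 (read(6)): returned '7Z6884', offset=12
After 5 (seek(1, SET)): offset=1
After 6 (read(2)): returned 'BN', offset=3
After 7 (tell()): offset=3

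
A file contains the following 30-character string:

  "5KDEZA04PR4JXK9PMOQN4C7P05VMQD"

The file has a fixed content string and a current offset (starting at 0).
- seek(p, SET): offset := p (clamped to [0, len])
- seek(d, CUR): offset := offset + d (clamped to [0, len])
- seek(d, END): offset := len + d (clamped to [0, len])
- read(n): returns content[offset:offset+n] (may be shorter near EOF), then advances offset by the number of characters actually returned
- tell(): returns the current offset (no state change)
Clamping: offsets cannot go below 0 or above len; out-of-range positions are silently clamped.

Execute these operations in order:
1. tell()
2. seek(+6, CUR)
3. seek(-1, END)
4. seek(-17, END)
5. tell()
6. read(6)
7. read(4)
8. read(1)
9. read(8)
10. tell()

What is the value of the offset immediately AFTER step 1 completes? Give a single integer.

After 1 (tell()): offset=0

Answer: 0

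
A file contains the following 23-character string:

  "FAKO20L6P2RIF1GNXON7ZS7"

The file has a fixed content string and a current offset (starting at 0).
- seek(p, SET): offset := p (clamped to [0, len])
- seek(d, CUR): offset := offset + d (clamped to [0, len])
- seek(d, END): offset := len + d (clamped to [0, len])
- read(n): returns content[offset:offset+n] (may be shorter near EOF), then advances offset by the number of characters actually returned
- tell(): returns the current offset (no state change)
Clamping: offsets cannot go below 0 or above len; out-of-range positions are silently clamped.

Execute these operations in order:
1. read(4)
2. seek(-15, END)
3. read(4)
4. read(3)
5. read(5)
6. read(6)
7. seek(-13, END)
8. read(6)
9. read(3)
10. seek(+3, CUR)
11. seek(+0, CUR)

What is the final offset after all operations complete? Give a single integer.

After 1 (read(4)): returned 'FAKO', offset=4
After 2 (seek(-15, END)): offset=8
After 3 (read(4)): returned 'P2RI', offset=12
After 4 (read(3)): returned 'F1G', offset=15
After 5 (read(5)): returned 'NXON7', offset=20
After 6 (read(6)): returned 'ZS7', offset=23
After 7 (seek(-13, END)): offset=10
After 8 (read(6)): returned 'RIF1GN', offset=16
After 9 (read(3)): returned 'XON', offset=19
After 10 (seek(+3, CUR)): offset=22
After 11 (seek(+0, CUR)): offset=22

Answer: 22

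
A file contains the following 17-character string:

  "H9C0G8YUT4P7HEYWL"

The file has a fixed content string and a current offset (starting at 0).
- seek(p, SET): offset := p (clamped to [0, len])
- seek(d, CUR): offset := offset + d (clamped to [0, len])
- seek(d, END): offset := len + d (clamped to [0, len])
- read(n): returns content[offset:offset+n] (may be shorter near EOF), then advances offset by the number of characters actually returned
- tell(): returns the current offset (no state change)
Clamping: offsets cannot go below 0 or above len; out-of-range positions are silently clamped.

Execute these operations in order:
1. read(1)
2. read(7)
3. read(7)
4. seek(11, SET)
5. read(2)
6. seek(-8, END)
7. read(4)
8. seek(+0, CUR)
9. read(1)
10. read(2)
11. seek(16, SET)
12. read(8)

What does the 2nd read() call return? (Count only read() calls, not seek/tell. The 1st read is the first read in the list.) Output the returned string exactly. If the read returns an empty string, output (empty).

Answer: 9C0G8YU

Derivation:
After 1 (read(1)): returned 'H', offset=1
After 2 (read(7)): returned '9C0G8YU', offset=8
After 3 (read(7)): returned 'T4P7HEY', offset=15
After 4 (seek(11, SET)): offset=11
After 5 (read(2)): returned '7H', offset=13
After 6 (seek(-8, END)): offset=9
After 7 (read(4)): returned '4P7H', offset=13
After 8 (seek(+0, CUR)): offset=13
After 9 (read(1)): returned 'E', offset=14
After 10 (read(2)): returned 'YW', offset=16
After 11 (seek(16, SET)): offset=16
After 12 (read(8)): returned 'L', offset=17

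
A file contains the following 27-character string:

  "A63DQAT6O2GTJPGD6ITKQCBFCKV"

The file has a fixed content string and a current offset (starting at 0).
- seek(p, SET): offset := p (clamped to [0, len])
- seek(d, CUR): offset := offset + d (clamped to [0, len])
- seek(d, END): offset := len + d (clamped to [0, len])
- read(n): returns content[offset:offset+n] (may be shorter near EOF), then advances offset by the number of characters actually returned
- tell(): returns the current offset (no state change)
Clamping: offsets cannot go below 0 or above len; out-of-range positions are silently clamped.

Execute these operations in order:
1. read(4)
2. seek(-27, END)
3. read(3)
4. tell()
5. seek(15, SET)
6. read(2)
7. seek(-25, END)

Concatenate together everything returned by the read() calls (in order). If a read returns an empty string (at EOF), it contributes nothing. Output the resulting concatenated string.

Answer: A63DA63D6

Derivation:
After 1 (read(4)): returned 'A63D', offset=4
After 2 (seek(-27, END)): offset=0
After 3 (read(3)): returned 'A63', offset=3
After 4 (tell()): offset=3
After 5 (seek(15, SET)): offset=15
After 6 (read(2)): returned 'D6', offset=17
After 7 (seek(-25, END)): offset=2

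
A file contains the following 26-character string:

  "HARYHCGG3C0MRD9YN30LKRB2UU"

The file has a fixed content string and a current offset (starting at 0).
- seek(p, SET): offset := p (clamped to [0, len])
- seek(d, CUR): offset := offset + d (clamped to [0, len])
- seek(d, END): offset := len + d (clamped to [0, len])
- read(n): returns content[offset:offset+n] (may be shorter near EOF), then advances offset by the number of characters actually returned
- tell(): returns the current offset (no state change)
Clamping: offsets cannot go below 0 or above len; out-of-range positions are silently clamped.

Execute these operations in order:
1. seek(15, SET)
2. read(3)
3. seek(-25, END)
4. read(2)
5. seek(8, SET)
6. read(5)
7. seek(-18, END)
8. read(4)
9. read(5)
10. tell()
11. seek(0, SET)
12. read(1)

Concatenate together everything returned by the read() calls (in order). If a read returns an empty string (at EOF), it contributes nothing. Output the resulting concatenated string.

Answer: YN3AR3C0MR3C0MRD9YNH

Derivation:
After 1 (seek(15, SET)): offset=15
After 2 (read(3)): returned 'YN3', offset=18
After 3 (seek(-25, END)): offset=1
After 4 (read(2)): returned 'AR', offset=3
After 5 (seek(8, SET)): offset=8
After 6 (read(5)): returned '3C0MR', offset=13
After 7 (seek(-18, END)): offset=8
After 8 (read(4)): returned '3C0M', offset=12
After 9 (read(5)): returned 'RD9YN', offset=17
After 10 (tell()): offset=17
After 11 (seek(0, SET)): offset=0
After 12 (read(1)): returned 'H', offset=1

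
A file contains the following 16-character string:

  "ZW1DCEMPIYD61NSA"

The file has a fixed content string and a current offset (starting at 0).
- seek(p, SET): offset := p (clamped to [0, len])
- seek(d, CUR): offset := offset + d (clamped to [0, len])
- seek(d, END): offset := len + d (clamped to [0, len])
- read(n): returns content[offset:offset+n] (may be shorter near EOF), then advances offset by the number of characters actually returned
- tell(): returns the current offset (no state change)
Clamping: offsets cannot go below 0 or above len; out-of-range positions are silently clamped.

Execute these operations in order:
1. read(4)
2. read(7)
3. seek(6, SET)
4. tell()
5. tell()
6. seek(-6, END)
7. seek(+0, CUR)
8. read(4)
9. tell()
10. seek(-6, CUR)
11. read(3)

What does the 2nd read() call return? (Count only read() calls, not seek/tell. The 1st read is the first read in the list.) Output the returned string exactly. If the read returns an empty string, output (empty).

Answer: CEMPIYD

Derivation:
After 1 (read(4)): returned 'ZW1D', offset=4
After 2 (read(7)): returned 'CEMPIYD', offset=11
After 3 (seek(6, SET)): offset=6
After 4 (tell()): offset=6
After 5 (tell()): offset=6
After 6 (seek(-6, END)): offset=10
After 7 (seek(+0, CUR)): offset=10
After 8 (read(4)): returned 'D61N', offset=14
After 9 (tell()): offset=14
After 10 (seek(-6, CUR)): offset=8
After 11 (read(3)): returned 'IYD', offset=11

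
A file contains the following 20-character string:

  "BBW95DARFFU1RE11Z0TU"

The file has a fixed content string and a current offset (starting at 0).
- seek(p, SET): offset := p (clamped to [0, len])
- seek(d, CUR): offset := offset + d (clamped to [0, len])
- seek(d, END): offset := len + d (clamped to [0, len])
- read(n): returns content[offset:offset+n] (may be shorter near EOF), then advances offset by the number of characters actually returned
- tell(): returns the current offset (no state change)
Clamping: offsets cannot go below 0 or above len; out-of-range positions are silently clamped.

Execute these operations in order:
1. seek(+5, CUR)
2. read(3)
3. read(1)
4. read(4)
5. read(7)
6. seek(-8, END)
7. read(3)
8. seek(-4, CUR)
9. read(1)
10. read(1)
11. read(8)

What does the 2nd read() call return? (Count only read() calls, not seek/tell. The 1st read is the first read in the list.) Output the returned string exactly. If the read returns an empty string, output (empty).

Answer: F

Derivation:
After 1 (seek(+5, CUR)): offset=5
After 2 (read(3)): returned 'DAR', offset=8
After 3 (read(1)): returned 'F', offset=9
After 4 (read(4)): returned 'FU1R', offset=13
After 5 (read(7)): returned 'E11Z0TU', offset=20
After 6 (seek(-8, END)): offset=12
After 7 (read(3)): returned 'RE1', offset=15
After 8 (seek(-4, CUR)): offset=11
After 9 (read(1)): returned '1', offset=12
After 10 (read(1)): returned 'R', offset=13
After 11 (read(8)): returned 'E11Z0TU', offset=20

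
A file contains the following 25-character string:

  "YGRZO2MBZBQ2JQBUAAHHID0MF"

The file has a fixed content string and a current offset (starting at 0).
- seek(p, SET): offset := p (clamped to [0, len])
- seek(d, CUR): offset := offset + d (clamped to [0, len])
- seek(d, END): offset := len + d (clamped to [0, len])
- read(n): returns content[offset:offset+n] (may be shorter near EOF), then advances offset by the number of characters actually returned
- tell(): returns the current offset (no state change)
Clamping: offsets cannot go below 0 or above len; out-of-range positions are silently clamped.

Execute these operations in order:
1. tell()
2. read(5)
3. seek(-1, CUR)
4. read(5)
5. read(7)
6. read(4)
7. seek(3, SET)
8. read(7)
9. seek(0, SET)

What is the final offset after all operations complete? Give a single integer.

Answer: 0

Derivation:
After 1 (tell()): offset=0
After 2 (read(5)): returned 'YGRZO', offset=5
After 3 (seek(-1, CUR)): offset=4
After 4 (read(5)): returned 'O2MBZ', offset=9
After 5 (read(7)): returned 'BQ2JQBU', offset=16
After 6 (read(4)): returned 'AAHH', offset=20
After 7 (seek(3, SET)): offset=3
After 8 (read(7)): returned 'ZO2MBZB', offset=10
After 9 (seek(0, SET)): offset=0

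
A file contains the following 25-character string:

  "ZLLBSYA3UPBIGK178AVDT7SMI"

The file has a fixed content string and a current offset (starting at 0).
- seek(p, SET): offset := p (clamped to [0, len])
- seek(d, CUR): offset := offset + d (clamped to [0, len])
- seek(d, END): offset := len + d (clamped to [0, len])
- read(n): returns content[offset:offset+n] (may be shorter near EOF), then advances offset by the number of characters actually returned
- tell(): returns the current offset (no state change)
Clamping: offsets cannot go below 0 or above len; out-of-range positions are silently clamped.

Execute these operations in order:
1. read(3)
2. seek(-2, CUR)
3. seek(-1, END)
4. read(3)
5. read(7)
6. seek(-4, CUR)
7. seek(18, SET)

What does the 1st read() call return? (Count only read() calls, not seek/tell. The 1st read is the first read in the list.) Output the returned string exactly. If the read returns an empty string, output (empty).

After 1 (read(3)): returned 'ZLL', offset=3
After 2 (seek(-2, CUR)): offset=1
After 3 (seek(-1, END)): offset=24
After 4 (read(3)): returned 'I', offset=25
After 5 (read(7)): returned '', offset=25
After 6 (seek(-4, CUR)): offset=21
After 7 (seek(18, SET)): offset=18

Answer: ZLL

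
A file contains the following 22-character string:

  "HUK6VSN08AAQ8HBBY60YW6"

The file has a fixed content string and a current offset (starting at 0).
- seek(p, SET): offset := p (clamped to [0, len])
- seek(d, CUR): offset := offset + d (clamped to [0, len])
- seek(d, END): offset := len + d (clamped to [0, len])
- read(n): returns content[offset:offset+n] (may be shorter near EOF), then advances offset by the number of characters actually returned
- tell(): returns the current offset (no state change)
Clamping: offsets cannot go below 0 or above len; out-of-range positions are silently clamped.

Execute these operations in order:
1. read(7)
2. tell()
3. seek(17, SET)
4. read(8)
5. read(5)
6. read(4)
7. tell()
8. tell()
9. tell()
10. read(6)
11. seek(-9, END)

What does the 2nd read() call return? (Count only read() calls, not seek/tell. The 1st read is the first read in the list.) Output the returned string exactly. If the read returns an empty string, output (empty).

After 1 (read(7)): returned 'HUK6VSN', offset=7
After 2 (tell()): offset=7
After 3 (seek(17, SET)): offset=17
After 4 (read(8)): returned '60YW6', offset=22
After 5 (read(5)): returned '', offset=22
After 6 (read(4)): returned '', offset=22
After 7 (tell()): offset=22
After 8 (tell()): offset=22
After 9 (tell()): offset=22
After 10 (read(6)): returned '', offset=22
After 11 (seek(-9, END)): offset=13

Answer: 60YW6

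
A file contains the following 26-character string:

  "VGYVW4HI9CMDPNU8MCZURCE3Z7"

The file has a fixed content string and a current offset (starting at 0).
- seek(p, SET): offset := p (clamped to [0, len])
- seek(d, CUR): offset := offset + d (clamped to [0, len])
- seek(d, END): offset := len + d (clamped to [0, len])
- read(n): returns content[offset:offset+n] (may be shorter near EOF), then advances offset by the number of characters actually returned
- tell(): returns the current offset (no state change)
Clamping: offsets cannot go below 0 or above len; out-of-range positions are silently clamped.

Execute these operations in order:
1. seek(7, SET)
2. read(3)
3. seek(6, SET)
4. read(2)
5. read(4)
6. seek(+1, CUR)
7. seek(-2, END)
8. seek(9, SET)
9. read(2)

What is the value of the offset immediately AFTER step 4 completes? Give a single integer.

Answer: 8

Derivation:
After 1 (seek(7, SET)): offset=7
After 2 (read(3)): returned 'I9C', offset=10
After 3 (seek(6, SET)): offset=6
After 4 (read(2)): returned 'HI', offset=8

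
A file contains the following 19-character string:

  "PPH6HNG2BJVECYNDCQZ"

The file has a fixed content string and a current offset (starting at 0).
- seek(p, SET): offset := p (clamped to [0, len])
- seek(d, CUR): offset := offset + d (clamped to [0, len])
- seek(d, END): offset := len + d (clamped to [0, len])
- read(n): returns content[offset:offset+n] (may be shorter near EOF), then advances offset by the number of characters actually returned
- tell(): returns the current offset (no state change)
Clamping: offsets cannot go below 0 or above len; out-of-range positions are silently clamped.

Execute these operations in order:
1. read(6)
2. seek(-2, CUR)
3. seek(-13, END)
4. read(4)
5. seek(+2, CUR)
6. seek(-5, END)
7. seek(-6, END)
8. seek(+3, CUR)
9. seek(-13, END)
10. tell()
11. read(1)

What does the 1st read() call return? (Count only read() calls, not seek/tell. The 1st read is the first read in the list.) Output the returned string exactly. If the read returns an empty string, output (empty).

Answer: PPH6HN

Derivation:
After 1 (read(6)): returned 'PPH6HN', offset=6
After 2 (seek(-2, CUR)): offset=4
After 3 (seek(-13, END)): offset=6
After 4 (read(4)): returned 'G2BJ', offset=10
After 5 (seek(+2, CUR)): offset=12
After 6 (seek(-5, END)): offset=14
After 7 (seek(-6, END)): offset=13
After 8 (seek(+3, CUR)): offset=16
After 9 (seek(-13, END)): offset=6
After 10 (tell()): offset=6
After 11 (read(1)): returned 'G', offset=7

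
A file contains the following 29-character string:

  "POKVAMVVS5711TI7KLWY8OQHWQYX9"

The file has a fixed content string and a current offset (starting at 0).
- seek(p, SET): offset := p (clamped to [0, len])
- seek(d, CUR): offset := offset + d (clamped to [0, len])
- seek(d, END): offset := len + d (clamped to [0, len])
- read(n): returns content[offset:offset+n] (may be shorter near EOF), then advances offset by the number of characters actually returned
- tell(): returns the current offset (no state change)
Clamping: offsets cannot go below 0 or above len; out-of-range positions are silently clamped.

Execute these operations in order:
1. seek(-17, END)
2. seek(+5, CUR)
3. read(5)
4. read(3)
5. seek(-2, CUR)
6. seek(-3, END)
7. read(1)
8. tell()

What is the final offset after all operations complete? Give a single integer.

After 1 (seek(-17, END)): offset=12
After 2 (seek(+5, CUR)): offset=17
After 3 (read(5)): returned 'LWY8O', offset=22
After 4 (read(3)): returned 'QHW', offset=25
After 5 (seek(-2, CUR)): offset=23
After 6 (seek(-3, END)): offset=26
After 7 (read(1)): returned 'Y', offset=27
After 8 (tell()): offset=27

Answer: 27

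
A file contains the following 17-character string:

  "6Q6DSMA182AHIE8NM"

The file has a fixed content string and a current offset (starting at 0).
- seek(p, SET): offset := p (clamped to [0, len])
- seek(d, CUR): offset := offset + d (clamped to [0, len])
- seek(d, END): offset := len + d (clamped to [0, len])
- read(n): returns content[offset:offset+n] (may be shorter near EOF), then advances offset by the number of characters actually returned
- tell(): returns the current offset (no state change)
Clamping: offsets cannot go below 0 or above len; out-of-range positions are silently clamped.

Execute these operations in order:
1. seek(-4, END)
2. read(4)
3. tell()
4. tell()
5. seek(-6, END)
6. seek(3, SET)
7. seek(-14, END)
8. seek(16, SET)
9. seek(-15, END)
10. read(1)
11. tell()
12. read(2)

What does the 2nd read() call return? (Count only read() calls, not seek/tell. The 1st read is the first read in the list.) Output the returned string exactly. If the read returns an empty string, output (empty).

After 1 (seek(-4, END)): offset=13
After 2 (read(4)): returned 'E8NM', offset=17
After 3 (tell()): offset=17
After 4 (tell()): offset=17
After 5 (seek(-6, END)): offset=11
After 6 (seek(3, SET)): offset=3
After 7 (seek(-14, END)): offset=3
After 8 (seek(16, SET)): offset=16
After 9 (seek(-15, END)): offset=2
After 10 (read(1)): returned '6', offset=3
After 11 (tell()): offset=3
After 12 (read(2)): returned 'DS', offset=5

Answer: 6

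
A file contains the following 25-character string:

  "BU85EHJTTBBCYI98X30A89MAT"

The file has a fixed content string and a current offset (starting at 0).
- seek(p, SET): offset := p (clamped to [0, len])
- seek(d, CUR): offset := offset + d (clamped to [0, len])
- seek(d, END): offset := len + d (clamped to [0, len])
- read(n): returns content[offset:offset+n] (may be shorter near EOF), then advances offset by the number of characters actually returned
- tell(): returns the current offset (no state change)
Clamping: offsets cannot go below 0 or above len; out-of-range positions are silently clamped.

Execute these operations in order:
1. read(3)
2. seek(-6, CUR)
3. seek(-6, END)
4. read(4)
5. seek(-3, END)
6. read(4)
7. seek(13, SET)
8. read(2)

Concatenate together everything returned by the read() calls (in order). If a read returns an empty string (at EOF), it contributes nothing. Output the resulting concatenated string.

After 1 (read(3)): returned 'BU8', offset=3
After 2 (seek(-6, CUR)): offset=0
After 3 (seek(-6, END)): offset=19
After 4 (read(4)): returned 'A89M', offset=23
After 5 (seek(-3, END)): offset=22
After 6 (read(4)): returned 'MAT', offset=25
After 7 (seek(13, SET)): offset=13
After 8 (read(2)): returned 'I9', offset=15

Answer: BU8A89MMATI9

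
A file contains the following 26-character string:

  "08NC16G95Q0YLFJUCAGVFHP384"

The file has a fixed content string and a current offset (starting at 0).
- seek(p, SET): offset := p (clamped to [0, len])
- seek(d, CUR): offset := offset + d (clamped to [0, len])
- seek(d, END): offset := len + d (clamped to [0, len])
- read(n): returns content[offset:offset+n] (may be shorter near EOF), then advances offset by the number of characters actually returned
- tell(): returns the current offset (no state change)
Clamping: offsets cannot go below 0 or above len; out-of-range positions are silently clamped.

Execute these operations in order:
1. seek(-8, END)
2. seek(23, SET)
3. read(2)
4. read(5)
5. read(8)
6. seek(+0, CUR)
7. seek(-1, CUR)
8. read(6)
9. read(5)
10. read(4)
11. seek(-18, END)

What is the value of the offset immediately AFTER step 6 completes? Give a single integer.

After 1 (seek(-8, END)): offset=18
After 2 (seek(23, SET)): offset=23
After 3 (read(2)): returned '38', offset=25
After 4 (read(5)): returned '4', offset=26
After 5 (read(8)): returned '', offset=26
After 6 (seek(+0, CUR)): offset=26

Answer: 26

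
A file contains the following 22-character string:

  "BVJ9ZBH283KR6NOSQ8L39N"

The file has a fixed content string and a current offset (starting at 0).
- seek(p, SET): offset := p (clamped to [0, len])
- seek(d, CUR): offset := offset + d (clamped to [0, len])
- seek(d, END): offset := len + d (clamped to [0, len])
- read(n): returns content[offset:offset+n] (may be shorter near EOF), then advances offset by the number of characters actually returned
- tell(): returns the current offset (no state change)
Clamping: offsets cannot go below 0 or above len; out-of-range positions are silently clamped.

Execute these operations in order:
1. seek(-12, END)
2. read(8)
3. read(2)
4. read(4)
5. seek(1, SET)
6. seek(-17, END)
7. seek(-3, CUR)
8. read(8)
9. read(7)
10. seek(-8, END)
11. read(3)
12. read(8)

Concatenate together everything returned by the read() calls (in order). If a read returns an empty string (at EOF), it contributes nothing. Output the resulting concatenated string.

After 1 (seek(-12, END)): offset=10
After 2 (read(8)): returned 'KR6NOSQ8', offset=18
After 3 (read(2)): returned 'L3', offset=20
After 4 (read(4)): returned '9N', offset=22
After 5 (seek(1, SET)): offset=1
After 6 (seek(-17, END)): offset=5
After 7 (seek(-3, CUR)): offset=2
After 8 (read(8)): returned 'J9ZBH283', offset=10
After 9 (read(7)): returned 'KR6NOSQ', offset=17
After 10 (seek(-8, END)): offset=14
After 11 (read(3)): returned 'OSQ', offset=17
After 12 (read(8)): returned '8L39N', offset=22

Answer: KR6NOSQ8L39NJ9ZBH283KR6NOSQOSQ8L39N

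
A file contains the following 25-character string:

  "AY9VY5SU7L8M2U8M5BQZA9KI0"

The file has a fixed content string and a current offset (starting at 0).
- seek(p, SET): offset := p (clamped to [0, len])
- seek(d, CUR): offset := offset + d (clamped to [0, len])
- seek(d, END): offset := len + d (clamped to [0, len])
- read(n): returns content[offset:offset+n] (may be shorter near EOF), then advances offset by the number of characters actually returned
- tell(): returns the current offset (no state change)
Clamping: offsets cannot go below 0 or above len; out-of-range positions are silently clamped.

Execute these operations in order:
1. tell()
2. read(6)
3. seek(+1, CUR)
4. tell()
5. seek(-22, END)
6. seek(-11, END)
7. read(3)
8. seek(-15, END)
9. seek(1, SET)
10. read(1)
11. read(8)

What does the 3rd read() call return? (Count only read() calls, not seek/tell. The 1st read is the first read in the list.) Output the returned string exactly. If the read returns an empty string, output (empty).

Answer: Y

Derivation:
After 1 (tell()): offset=0
After 2 (read(6)): returned 'AY9VY5', offset=6
After 3 (seek(+1, CUR)): offset=7
After 4 (tell()): offset=7
After 5 (seek(-22, END)): offset=3
After 6 (seek(-11, END)): offset=14
After 7 (read(3)): returned '8M5', offset=17
After 8 (seek(-15, END)): offset=10
After 9 (seek(1, SET)): offset=1
After 10 (read(1)): returned 'Y', offset=2
After 11 (read(8)): returned '9VY5SU7L', offset=10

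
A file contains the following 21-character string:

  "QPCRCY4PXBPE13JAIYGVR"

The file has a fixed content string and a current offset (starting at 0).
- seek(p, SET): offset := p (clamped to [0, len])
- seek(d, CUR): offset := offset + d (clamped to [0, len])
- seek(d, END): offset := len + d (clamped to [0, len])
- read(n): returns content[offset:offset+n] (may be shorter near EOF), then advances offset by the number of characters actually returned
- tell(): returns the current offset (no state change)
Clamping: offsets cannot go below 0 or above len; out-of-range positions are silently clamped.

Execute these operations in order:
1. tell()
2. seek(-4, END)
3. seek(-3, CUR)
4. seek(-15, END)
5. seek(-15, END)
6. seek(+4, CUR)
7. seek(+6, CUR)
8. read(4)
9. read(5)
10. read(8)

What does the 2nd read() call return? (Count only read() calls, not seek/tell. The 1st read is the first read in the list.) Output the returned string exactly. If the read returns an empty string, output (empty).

Answer: R

Derivation:
After 1 (tell()): offset=0
After 2 (seek(-4, END)): offset=17
After 3 (seek(-3, CUR)): offset=14
After 4 (seek(-15, END)): offset=6
After 5 (seek(-15, END)): offset=6
After 6 (seek(+4, CUR)): offset=10
After 7 (seek(+6, CUR)): offset=16
After 8 (read(4)): returned 'IYGV', offset=20
After 9 (read(5)): returned 'R', offset=21
After 10 (read(8)): returned '', offset=21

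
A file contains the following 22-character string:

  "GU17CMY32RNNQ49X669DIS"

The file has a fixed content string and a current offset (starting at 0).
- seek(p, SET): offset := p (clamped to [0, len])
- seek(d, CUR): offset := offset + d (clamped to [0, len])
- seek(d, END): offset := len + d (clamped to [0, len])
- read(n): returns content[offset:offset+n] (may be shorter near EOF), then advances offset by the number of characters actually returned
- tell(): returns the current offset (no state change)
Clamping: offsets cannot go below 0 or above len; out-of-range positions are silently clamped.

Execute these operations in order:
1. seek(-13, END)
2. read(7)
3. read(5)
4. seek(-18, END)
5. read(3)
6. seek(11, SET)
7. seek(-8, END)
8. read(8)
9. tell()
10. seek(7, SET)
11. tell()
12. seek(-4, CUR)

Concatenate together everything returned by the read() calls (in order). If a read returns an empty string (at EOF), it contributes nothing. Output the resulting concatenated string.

Answer: RNNQ49X669DICMY9X669DIS

Derivation:
After 1 (seek(-13, END)): offset=9
After 2 (read(7)): returned 'RNNQ49X', offset=16
After 3 (read(5)): returned '669DI', offset=21
After 4 (seek(-18, END)): offset=4
After 5 (read(3)): returned 'CMY', offset=7
After 6 (seek(11, SET)): offset=11
After 7 (seek(-8, END)): offset=14
After 8 (read(8)): returned '9X669DIS', offset=22
After 9 (tell()): offset=22
After 10 (seek(7, SET)): offset=7
After 11 (tell()): offset=7
After 12 (seek(-4, CUR)): offset=3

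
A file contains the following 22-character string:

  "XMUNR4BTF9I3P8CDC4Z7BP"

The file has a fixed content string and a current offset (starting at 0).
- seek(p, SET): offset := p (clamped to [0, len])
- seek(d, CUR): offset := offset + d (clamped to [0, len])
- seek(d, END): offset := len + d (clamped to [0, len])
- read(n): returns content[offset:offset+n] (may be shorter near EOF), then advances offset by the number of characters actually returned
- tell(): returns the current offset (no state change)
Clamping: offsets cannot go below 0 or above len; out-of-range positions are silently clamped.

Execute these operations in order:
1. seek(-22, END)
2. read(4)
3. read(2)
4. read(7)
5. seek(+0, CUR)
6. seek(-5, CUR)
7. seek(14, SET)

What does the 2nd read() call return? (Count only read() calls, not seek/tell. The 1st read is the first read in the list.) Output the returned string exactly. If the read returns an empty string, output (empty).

Answer: R4

Derivation:
After 1 (seek(-22, END)): offset=0
After 2 (read(4)): returned 'XMUN', offset=4
After 3 (read(2)): returned 'R4', offset=6
After 4 (read(7)): returned 'BTF9I3P', offset=13
After 5 (seek(+0, CUR)): offset=13
After 6 (seek(-5, CUR)): offset=8
After 7 (seek(14, SET)): offset=14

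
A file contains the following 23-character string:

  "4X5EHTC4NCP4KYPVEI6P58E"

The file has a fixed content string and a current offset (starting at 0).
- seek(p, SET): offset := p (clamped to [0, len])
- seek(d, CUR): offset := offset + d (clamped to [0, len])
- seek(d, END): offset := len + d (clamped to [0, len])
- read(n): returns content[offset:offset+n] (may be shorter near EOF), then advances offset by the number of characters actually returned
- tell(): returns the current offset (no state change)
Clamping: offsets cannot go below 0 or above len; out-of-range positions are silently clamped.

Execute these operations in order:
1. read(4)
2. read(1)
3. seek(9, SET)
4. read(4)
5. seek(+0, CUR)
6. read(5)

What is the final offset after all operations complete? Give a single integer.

Answer: 18

Derivation:
After 1 (read(4)): returned '4X5E', offset=4
After 2 (read(1)): returned 'H', offset=5
After 3 (seek(9, SET)): offset=9
After 4 (read(4)): returned 'CP4K', offset=13
After 5 (seek(+0, CUR)): offset=13
After 6 (read(5)): returned 'YPVEI', offset=18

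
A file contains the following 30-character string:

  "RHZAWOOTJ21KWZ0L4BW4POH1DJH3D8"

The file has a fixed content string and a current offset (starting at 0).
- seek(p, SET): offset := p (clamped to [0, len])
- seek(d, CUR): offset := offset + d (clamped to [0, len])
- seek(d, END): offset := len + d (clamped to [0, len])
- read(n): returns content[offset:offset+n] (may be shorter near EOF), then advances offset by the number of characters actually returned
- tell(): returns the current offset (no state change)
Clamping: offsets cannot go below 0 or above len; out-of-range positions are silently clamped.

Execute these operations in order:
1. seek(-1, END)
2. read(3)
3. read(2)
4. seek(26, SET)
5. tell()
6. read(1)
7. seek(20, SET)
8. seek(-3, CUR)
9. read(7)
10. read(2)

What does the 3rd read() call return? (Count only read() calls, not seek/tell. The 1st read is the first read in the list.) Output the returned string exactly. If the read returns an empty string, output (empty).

Answer: H

Derivation:
After 1 (seek(-1, END)): offset=29
After 2 (read(3)): returned '8', offset=30
After 3 (read(2)): returned '', offset=30
After 4 (seek(26, SET)): offset=26
After 5 (tell()): offset=26
After 6 (read(1)): returned 'H', offset=27
After 7 (seek(20, SET)): offset=20
After 8 (seek(-3, CUR)): offset=17
After 9 (read(7)): returned 'BW4POH1', offset=24
After 10 (read(2)): returned 'DJ', offset=26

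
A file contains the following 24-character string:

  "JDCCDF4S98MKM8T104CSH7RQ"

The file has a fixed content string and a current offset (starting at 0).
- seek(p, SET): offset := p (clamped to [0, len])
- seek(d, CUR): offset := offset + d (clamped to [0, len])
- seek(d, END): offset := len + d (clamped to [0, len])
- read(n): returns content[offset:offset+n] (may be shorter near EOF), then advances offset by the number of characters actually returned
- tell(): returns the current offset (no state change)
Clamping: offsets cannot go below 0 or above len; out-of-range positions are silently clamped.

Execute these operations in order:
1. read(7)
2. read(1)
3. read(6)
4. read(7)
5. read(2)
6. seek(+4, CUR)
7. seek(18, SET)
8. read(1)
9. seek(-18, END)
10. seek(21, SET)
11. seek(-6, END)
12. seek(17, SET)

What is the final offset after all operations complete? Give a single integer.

Answer: 17

Derivation:
After 1 (read(7)): returned 'JDCCDF4', offset=7
After 2 (read(1)): returned 'S', offset=8
After 3 (read(6)): returned '98MKM8', offset=14
After 4 (read(7)): returned 'T104CSH', offset=21
After 5 (read(2)): returned '7R', offset=23
After 6 (seek(+4, CUR)): offset=24
After 7 (seek(18, SET)): offset=18
After 8 (read(1)): returned 'C', offset=19
After 9 (seek(-18, END)): offset=6
After 10 (seek(21, SET)): offset=21
After 11 (seek(-6, END)): offset=18
After 12 (seek(17, SET)): offset=17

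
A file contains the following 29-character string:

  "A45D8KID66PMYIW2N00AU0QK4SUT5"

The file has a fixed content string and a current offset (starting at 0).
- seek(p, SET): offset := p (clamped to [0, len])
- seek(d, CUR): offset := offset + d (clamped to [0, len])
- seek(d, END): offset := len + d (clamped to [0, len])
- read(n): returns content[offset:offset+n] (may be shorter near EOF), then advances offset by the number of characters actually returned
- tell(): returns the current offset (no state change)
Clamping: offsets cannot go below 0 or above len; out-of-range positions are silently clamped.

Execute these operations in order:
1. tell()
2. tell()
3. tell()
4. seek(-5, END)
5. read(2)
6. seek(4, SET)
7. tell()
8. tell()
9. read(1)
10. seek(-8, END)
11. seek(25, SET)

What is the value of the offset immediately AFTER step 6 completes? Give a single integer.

After 1 (tell()): offset=0
After 2 (tell()): offset=0
After 3 (tell()): offset=0
After 4 (seek(-5, END)): offset=24
After 5 (read(2)): returned '4S', offset=26
After 6 (seek(4, SET)): offset=4

Answer: 4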